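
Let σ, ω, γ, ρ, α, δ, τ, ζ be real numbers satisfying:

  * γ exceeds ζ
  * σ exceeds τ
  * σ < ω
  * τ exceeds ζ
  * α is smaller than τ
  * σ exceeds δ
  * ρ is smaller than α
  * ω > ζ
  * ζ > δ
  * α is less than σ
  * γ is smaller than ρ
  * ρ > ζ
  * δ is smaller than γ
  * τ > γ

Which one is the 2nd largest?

σ

Piecing the relations together gives one ordering: δ < ζ < γ < ρ < α < τ < σ < ω.
The 2nd largest is σ.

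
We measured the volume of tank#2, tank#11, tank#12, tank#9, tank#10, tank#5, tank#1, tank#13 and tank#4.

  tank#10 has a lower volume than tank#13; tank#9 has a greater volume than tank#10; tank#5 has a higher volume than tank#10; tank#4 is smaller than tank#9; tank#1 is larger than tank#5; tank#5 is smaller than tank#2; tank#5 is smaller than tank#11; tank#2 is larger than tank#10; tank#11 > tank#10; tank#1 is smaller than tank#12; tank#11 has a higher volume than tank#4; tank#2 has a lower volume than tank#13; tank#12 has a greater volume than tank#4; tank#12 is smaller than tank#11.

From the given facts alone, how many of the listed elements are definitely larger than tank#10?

7

Directly above tank#10: tank#5, tank#9, tank#2, tank#13, tank#11.
One step further: tank#1 (6 so far).
One step further: tank#12 (7 so far).
Nothing else is reachable above tank#10; 7 in all.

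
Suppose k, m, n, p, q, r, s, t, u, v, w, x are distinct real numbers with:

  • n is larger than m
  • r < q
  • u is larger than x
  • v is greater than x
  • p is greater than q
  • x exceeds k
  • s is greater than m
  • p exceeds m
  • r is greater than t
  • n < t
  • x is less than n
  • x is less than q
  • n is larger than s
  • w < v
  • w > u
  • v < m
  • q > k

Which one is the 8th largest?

v

The consecutive relations fix a unique order: k < x < u < w < v < m < s < n < t < r < q < p.
The 8th largest is v.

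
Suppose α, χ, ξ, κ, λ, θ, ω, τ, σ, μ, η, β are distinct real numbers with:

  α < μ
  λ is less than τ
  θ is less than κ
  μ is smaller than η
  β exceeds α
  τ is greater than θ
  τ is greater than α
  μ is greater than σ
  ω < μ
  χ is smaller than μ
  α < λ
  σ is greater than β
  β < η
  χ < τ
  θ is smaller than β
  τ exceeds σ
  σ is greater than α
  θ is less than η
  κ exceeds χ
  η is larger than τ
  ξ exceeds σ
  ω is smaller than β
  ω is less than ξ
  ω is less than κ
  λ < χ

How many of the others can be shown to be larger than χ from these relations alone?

4

From χ the given relations immediately reach μ, κ, τ.
From those, η — 4 in total.
Nothing else is reachable above χ; 4 in all.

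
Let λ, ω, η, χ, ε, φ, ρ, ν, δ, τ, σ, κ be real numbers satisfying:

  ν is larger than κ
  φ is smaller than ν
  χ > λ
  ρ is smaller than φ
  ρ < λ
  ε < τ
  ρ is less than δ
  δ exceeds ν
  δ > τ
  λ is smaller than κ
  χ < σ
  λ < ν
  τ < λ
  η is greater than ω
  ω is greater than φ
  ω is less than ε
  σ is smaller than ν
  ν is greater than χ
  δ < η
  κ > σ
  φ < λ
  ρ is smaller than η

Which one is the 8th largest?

τ

Piecing the relations together gives one ordering: ρ < φ < ω < ε < τ < λ < χ < σ < κ < ν < δ < η.
The 8th largest is τ.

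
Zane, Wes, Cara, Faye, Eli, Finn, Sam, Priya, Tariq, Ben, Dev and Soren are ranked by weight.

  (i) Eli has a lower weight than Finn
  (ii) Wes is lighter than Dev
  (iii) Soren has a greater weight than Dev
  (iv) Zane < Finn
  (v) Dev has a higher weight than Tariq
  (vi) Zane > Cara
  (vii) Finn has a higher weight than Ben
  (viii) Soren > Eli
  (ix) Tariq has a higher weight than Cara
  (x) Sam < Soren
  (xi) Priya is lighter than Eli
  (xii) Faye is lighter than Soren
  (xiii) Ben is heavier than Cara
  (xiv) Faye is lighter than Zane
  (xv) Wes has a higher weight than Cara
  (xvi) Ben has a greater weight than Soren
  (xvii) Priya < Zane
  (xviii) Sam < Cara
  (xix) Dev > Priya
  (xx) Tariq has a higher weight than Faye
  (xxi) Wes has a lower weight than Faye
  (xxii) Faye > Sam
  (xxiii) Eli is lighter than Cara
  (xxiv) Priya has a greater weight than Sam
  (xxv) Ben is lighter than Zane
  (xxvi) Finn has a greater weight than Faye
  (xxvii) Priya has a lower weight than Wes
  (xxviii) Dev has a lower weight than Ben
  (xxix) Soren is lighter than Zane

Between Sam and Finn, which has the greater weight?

Finn

Sam < Priya < Eli < Cara < Wes < Faye < Tariq < Dev < Soren < Ben < Zane < Finn, by transitivity through Priya, Eli, Cara, Wes, Faye, Tariq, Dev, Soren, Ben, Zane.
So Sam < Finn; Finn is the heavier of the two.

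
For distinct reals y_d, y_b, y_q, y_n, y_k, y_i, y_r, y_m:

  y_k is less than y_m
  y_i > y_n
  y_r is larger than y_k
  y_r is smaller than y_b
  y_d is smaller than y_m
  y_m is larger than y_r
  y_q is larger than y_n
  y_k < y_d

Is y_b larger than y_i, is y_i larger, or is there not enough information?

undetermined

Following every chain through y_b: below y_b we get y_k, y_r.
y_i is not reached, and no chain runs the other way from y_i to y_b.
So the given relations leave the order of y_b and y_i undetermined.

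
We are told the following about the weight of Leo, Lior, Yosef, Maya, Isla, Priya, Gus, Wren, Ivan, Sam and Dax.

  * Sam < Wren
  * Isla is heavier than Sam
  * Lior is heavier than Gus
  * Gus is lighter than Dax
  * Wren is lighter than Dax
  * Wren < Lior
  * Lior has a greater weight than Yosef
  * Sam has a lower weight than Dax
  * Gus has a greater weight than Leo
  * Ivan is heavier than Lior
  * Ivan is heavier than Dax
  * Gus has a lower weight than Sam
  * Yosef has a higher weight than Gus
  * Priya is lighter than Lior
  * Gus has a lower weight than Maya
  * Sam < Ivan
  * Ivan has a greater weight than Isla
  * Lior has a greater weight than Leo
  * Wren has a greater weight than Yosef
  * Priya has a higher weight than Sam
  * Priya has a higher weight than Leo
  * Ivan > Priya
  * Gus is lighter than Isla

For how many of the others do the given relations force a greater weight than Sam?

From Sam the given relations immediately reach Priya, Isla, Wren, Dax, Ivan.
From those, Lior — 6 in total.
Nothing else is reachable above Sam; 6 in all.

6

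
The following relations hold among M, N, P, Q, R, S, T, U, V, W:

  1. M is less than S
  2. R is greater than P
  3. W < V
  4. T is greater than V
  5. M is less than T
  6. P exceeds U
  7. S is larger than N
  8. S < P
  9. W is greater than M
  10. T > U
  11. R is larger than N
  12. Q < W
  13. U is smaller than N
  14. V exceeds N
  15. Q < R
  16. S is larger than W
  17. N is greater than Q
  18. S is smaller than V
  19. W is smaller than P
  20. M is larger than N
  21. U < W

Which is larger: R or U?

The relevant relations are U < N; N < M; M < W; W < S; S < P; P < R.
Together: U < N < M < W < S < P < R.
So U < R; R is the larger of the two.

R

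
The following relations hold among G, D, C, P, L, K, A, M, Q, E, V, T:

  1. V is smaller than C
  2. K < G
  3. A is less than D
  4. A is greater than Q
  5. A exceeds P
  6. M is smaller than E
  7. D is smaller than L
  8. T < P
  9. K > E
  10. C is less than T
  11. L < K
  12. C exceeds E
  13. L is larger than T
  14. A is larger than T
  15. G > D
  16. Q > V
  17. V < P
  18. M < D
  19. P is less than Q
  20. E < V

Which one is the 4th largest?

D

The consecutive relations fix a unique order: M < E < V < C < T < P < Q < A < D < L < K < G.
Counting 4 from the largest end gives D.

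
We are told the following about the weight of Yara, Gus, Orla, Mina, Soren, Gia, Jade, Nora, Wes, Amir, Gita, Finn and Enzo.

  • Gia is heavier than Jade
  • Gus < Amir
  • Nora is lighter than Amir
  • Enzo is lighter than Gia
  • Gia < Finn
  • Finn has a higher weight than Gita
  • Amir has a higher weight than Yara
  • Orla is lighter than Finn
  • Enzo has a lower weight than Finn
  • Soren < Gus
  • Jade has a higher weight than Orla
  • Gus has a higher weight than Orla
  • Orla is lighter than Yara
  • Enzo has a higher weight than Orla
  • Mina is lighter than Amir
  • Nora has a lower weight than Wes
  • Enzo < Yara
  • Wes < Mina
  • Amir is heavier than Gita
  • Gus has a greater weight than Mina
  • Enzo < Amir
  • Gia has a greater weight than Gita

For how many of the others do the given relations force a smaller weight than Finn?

5

The elements the relations force below Finn are Orla, Enzo, Jade, Gita, Gia — no chain reaches any other.
That is 5.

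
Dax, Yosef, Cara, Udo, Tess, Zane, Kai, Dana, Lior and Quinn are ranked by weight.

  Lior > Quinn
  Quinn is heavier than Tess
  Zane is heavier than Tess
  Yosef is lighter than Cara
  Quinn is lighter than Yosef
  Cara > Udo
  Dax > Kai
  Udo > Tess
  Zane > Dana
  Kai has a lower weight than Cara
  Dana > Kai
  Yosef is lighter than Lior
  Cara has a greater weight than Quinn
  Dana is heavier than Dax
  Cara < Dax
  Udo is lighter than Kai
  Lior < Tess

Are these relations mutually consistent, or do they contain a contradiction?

inconsistent

Chaining the given relations yields Quinn < Yosef < Lior < Tess, so Quinn < Tess. But one relation states Tess < Quinn. These cannot both hold.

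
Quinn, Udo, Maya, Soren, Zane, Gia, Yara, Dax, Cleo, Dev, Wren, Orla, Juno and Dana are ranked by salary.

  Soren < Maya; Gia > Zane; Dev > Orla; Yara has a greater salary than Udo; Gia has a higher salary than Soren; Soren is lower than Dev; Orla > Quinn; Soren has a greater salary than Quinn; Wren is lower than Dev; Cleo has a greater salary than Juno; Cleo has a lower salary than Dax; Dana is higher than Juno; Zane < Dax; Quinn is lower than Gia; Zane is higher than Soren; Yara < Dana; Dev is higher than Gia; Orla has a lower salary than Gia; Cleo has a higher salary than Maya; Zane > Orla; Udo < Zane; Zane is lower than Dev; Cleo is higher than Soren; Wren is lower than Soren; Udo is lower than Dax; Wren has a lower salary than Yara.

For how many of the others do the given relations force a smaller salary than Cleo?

The elements the relations force below Cleo are Quinn, Wren, Juno, Soren, Maya — no chain reaches any other.
That is 5.

5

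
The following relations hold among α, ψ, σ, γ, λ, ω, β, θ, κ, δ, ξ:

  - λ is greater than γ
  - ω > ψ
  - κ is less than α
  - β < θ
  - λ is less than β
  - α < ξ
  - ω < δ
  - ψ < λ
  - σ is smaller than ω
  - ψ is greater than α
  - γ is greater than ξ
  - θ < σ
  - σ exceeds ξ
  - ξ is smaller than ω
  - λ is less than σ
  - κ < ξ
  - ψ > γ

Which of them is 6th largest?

λ

Piecing the relations together gives one ordering: κ < α < ξ < γ < ψ < λ < β < θ < σ < ω < δ.
Counting 6 from the largest end gives λ.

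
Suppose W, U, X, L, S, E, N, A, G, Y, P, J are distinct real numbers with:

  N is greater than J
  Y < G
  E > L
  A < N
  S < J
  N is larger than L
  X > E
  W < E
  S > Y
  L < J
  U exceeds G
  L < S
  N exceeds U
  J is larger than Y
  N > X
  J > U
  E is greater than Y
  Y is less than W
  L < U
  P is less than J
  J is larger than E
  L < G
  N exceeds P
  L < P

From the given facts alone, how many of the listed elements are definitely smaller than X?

The elements the relations force below X are Y, W, L, E — no chain reaches any other.
That is 4.

4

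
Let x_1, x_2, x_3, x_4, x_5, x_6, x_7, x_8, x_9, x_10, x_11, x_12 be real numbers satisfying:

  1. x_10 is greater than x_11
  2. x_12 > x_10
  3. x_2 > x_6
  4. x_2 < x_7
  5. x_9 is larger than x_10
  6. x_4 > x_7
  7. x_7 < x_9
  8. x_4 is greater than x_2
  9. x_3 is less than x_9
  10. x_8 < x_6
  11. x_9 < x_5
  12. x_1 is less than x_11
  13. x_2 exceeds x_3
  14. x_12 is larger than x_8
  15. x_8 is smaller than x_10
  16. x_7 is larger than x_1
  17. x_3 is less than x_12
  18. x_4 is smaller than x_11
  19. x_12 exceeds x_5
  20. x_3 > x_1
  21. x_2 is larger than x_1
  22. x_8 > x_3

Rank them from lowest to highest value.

x_1 < x_3 < x_8 < x_6 < x_2 < x_7 < x_4 < x_11 < x_10 < x_9 < x_5 < x_12

Nothing is placed below x_1, so it is least; from there x_1 < x_3; x_3 < x_8; x_8 < x_6; x_6 < x_2; x_2 < x_7; x_7 < x_4; x_4 < x_11; x_11 < x_10; x_10 < x_9; x_9 < x_5; x_5 < x_12, each given directly.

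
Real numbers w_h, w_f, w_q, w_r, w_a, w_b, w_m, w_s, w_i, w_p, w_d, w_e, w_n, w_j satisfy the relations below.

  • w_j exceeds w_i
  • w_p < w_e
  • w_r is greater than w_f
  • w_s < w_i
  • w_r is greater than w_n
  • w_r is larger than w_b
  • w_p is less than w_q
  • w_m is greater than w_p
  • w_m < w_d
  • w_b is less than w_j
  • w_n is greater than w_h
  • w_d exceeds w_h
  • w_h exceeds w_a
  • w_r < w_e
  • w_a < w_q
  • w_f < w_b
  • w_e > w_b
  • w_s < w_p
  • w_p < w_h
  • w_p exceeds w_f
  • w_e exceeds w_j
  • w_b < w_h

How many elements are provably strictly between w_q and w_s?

1

Chaining upward from w_s reaches: w_p, w_i, w_j, w_h, w_n, w_m, w_r, w_d, w_e.
Chaining downward from w_q reaches: w_a, w_f, w_p.
Strictly between w_s and w_q are those in both lists: w_p — 1 element.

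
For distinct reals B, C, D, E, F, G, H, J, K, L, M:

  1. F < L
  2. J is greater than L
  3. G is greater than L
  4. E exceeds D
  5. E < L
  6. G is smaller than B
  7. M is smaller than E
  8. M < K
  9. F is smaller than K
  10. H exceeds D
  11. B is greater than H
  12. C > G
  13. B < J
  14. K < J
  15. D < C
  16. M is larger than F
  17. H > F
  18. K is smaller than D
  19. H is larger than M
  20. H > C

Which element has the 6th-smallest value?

Chaining the given pairs: F < M < K < D < E < L < G < C < H < B < J.
Counting 6 from the smallest end gives L.

L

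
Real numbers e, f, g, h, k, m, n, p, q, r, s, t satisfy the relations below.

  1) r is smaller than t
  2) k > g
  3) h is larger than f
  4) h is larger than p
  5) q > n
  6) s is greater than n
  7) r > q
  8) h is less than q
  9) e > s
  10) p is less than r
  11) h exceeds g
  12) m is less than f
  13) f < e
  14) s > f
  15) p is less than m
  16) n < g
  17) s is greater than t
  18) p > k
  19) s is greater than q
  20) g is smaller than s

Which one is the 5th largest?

Chaining the given pairs: n < g < k < p < m < f < h < q < r < t < s < e.
Counting 5 from the largest end gives q.

q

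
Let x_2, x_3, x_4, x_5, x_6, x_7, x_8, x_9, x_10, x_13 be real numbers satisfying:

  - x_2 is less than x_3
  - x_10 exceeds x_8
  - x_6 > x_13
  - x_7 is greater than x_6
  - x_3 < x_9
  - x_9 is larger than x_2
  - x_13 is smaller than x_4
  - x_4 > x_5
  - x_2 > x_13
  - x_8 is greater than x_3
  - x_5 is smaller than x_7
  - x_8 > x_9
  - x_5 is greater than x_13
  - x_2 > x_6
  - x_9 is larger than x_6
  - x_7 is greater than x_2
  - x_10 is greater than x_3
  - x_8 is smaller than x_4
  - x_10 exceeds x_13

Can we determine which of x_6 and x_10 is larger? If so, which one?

Link the given pairs in sequence: x_6 < x_2; x_2 < x_3; x_3 < x_8; x_8 < x_10.
Chaining these gives x_6 < x_2 < x_3 < x_8 < x_10.
So x_10 is larger.

x_10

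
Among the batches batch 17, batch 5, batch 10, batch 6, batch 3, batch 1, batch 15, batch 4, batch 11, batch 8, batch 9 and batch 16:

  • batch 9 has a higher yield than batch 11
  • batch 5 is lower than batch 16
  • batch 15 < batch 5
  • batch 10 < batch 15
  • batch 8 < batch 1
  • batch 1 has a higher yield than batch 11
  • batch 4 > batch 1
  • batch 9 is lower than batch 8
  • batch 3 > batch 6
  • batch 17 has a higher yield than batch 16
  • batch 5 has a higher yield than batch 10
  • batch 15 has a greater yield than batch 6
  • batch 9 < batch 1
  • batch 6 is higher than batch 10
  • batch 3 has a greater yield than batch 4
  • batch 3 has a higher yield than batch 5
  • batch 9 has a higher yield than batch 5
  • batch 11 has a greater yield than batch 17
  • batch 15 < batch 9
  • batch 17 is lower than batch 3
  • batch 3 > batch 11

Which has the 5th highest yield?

Chaining the given pairs: batch 10 < batch 6 < batch 15 < batch 5 < batch 16 < batch 17 < batch 11 < batch 9 < batch 8 < batch 1 < batch 4 < batch 3.
Counting 5 from the largest end gives batch 9.

batch 9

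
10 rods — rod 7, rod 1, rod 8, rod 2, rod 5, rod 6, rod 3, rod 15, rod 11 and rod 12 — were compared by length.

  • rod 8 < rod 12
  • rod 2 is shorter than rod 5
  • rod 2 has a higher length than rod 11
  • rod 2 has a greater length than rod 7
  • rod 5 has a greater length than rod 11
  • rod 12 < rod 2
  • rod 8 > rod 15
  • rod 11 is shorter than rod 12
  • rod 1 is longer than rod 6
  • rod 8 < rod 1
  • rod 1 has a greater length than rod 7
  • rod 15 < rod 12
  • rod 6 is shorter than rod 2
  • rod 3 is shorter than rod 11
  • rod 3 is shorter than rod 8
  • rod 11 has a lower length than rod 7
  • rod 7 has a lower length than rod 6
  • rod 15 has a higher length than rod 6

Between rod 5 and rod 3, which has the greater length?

rod 5

rod 3 < rod 11 and rod 11 < rod 7 give rod 3 < rod 7.
Then rod 7 < rod 6 extends the chain to rod 6.
With rod 6 < rod 15: rod 3 < rod 11 < rod 7 < rod 6 < rod 15.
With rod 15 < rod 8: rod 3 < rod 11 < rod 7 < rod 6 < rod 15 < rod 8.
Then rod 8 < rod 12 extends the chain to rod 12.
Then rod 12 < rod 2 extends the chain to rod 2.
Then rod 2 < rod 5 extends the chain to rod 5.
So rod 3 < rod 5; rod 5 is the longer of the two.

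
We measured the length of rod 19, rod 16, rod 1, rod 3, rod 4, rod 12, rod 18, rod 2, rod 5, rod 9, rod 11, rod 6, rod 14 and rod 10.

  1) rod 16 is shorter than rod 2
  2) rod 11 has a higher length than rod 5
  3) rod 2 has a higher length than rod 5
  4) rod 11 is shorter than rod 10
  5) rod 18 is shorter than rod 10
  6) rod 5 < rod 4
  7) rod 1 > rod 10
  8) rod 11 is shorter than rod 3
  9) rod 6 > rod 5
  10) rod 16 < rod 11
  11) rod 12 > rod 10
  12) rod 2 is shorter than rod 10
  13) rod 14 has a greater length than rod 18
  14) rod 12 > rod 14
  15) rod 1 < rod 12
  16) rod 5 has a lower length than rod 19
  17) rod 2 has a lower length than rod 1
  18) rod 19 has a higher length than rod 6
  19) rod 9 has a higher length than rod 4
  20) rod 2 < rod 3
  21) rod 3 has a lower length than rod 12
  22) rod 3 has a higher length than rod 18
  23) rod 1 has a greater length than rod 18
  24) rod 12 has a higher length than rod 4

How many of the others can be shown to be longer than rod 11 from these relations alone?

Directly above rod 11: rod 3, rod 10.
One step further: rod 1, rod 12 (4 so far).
Nothing else is reachable above rod 11; 4 in all.

4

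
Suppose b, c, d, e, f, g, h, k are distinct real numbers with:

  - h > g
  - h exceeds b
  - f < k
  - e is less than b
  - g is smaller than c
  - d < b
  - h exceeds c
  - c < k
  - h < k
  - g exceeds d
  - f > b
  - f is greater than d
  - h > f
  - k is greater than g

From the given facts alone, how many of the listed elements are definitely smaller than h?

From h the given relations immediately reach g, c, b, f.
From those, d, e — 6 in total.
No other element is forced below h by the given relations, so the count is 6.

6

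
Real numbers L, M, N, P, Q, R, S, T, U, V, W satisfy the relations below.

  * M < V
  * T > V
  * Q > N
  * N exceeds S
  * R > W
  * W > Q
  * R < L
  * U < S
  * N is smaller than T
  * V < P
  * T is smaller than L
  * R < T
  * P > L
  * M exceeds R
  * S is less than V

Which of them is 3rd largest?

T

Chaining the given pairs: U < S < N < Q < W < R < M < V < T < L < P.
Counting 3 from the largest end gives T.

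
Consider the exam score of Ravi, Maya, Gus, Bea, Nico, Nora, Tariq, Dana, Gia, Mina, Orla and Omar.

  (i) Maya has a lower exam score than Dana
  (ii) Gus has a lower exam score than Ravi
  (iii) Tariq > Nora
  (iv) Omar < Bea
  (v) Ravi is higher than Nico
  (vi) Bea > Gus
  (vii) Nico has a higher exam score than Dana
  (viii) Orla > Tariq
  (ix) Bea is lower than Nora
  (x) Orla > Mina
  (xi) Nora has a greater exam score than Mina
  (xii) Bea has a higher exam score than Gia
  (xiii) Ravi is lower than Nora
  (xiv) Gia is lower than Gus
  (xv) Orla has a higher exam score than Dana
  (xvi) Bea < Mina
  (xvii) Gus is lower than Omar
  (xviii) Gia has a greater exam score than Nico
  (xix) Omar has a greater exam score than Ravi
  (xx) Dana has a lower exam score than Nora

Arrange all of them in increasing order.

Each adjacent pair is fixed by a given relation: Maya < Dana; Dana < Nico; Nico < Gia; Gia < Gus; Gus < Ravi; Ravi < Omar; Omar < Bea; Bea < Mina; Mina < Nora; Nora < Tariq; Tariq < Orla. Chaining them end to end gives the full order.

Maya < Dana < Nico < Gia < Gus < Ravi < Omar < Bea < Mina < Nora < Tariq < Orla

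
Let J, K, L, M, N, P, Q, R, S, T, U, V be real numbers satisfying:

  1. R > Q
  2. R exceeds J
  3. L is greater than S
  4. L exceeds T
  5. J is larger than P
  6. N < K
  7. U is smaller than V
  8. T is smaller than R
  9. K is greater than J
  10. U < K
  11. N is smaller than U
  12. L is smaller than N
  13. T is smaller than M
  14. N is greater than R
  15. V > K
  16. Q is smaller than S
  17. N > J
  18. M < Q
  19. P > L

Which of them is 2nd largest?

The consecutive relations fix a unique order: T < M < Q < S < L < P < J < R < N < U < K < V.
The 2nd largest is K.

K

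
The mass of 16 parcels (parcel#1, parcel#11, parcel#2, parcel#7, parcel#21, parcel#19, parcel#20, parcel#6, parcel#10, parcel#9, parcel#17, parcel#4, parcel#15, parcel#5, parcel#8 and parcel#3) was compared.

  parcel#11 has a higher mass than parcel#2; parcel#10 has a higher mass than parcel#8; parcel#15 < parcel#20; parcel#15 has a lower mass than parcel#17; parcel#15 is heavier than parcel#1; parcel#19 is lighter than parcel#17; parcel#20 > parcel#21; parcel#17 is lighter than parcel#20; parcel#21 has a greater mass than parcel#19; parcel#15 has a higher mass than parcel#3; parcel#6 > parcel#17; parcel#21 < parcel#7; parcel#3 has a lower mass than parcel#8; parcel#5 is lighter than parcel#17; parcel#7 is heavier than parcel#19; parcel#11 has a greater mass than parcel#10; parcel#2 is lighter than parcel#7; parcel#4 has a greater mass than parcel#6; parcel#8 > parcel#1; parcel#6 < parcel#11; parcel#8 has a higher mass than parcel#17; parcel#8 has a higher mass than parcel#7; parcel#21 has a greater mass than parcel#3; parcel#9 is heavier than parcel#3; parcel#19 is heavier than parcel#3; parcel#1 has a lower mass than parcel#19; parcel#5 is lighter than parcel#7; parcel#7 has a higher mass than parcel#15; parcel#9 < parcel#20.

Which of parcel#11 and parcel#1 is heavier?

parcel#11

parcel#1 < parcel#19 and parcel#19 < parcel#21 give parcel#1 < parcel#21.
Then parcel#21 < parcel#7 extends the chain to parcel#7.
With parcel#7 < parcel#8: parcel#1 < parcel#19 < parcel#21 < parcel#7 < parcel#8.
Then parcel#8 < parcel#10 extends the chain to parcel#10.
Then parcel#10 < parcel#11 extends the chain to parcel#11.
So parcel#1 < parcel#11; parcel#11 is the heavier of the two.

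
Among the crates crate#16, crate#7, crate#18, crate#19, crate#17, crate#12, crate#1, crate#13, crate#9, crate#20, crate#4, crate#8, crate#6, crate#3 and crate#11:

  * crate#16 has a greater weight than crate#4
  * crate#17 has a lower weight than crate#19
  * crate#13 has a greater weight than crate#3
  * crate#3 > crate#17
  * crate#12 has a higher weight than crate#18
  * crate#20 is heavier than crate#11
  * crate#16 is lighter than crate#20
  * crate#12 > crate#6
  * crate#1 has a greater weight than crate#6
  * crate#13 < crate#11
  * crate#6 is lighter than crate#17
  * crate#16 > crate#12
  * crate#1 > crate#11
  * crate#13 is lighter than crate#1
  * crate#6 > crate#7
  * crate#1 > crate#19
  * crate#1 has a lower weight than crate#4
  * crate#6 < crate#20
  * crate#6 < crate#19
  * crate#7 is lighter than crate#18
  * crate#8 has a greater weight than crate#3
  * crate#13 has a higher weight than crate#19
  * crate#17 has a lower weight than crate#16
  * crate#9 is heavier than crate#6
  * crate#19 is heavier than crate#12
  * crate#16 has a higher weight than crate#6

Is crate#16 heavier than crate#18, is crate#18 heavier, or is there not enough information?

crate#18 < crate#12 and crate#12 < crate#19 give crate#18 < crate#19.
With crate#19 < crate#13: crate#18 < crate#12 < crate#19 < crate#13.
Then crate#13 < crate#11 extends the chain to crate#11.
Then crate#11 < crate#1 extends the chain to crate#1.
With crate#1 < crate#4: crate#18 < crate#12 < crate#19 < crate#13 < crate#11 < crate#1 < crate#4.
With crate#4 < crate#16: crate#18 < crate#12 < crate#19 < crate#13 < crate#11 < crate#1 < crate#4 < crate#16.
So crate#16 is heavier.

crate#16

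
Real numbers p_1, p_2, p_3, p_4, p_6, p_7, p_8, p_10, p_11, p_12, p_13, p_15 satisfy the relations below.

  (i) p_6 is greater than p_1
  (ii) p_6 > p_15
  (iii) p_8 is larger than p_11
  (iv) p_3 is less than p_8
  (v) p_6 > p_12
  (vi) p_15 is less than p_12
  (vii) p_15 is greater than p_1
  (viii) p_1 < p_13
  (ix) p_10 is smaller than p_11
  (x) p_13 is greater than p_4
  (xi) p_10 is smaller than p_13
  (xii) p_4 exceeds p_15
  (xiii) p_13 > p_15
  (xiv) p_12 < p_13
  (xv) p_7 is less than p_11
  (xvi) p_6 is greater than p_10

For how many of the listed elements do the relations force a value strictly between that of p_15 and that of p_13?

2

The relations place p_15 below p_13. An element lies strictly between them when it is forced above p_15 and also forced below p_13.
Above p_15: {p_12, p_4, p_6}. Below p_13: {p_1, p_12, p_10, p_4}.
Intersection: {p_12, p_4} — 2.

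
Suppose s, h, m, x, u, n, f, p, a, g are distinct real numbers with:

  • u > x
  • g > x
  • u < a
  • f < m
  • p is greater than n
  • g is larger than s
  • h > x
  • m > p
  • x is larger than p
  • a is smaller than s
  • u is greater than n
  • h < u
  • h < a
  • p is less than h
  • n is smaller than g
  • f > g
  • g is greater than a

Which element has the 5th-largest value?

a

The consecutive relations fix a unique order: n < p < x < h < u < a < s < g < f < m.
Counting 5 from the largest end gives a.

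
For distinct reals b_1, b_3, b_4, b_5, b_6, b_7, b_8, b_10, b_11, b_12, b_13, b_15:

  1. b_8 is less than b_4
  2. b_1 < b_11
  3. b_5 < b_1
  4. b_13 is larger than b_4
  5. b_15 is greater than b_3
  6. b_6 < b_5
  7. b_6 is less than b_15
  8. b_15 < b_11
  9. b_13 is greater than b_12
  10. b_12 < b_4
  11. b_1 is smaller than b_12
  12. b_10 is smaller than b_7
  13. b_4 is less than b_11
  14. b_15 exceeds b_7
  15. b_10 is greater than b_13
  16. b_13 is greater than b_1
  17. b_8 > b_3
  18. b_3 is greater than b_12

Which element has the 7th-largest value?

b_8

The consecutive relations fix a unique order: b_6 < b_5 < b_1 < b_12 < b_3 < b_8 < b_4 < b_13 < b_10 < b_7 < b_15 < b_11.
The 7th largest is b_8.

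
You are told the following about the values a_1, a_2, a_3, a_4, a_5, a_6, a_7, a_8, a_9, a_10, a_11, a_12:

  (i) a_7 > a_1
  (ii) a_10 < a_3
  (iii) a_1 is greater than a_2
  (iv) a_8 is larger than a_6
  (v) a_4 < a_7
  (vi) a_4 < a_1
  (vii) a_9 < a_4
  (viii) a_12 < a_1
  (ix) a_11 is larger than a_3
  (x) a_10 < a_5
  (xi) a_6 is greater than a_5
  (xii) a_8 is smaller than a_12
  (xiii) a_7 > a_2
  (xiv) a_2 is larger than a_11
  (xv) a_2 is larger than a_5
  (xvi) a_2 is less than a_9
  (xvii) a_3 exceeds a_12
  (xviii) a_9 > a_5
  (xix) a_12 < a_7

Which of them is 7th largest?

The consecutive relations fix a unique order: a_10 < a_5 < a_6 < a_8 < a_12 < a_3 < a_11 < a_2 < a_9 < a_4 < a_1 < a_7.
The 7th largest is a_3.

a_3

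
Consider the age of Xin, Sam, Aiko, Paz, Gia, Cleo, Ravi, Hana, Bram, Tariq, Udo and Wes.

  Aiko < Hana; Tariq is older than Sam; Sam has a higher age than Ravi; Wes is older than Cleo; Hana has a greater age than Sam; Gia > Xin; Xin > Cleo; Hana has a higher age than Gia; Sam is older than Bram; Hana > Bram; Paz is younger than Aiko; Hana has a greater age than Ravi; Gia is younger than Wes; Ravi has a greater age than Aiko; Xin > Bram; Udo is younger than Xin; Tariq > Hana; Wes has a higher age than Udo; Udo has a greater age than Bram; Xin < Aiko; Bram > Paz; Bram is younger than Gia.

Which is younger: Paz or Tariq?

Paz

The relevant relations are Paz < Bram; Bram < Udo; Udo < Xin; Xin < Aiko; Aiko < Ravi; Ravi < Sam; Sam < Hana; Hana < Tariq.
Together: Paz < Bram < Udo < Xin < Aiko < Ravi < Sam < Hana < Tariq.
So Paz < Tariq; Paz is the younger of the two.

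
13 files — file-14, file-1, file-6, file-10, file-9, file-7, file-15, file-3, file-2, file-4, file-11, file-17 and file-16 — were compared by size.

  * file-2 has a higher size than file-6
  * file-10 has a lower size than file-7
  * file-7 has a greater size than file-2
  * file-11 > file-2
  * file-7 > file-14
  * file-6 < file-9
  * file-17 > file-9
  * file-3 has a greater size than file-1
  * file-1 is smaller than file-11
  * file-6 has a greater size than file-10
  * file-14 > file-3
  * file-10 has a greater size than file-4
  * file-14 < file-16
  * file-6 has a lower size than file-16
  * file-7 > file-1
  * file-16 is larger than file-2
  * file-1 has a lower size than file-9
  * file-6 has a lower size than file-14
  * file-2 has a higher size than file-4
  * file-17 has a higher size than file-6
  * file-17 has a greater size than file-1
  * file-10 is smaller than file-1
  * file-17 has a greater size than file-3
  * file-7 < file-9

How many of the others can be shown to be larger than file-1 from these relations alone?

From file-1 the given relations immediately reach file-3, file-11, file-7, file-9, file-17.
From those, file-14 — 6 in total.
From those, file-16 — 7 in total.
No other element is forced above file-1 by the given relations, so the count is 7.

7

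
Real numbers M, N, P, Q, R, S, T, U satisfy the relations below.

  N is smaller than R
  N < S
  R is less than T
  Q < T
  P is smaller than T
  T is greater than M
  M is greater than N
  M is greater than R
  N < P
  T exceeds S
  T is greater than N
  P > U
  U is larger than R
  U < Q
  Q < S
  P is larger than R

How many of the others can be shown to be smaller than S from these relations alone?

The elements the relations force below S are N, R, U, Q — no chain reaches any other.
That is 4.

4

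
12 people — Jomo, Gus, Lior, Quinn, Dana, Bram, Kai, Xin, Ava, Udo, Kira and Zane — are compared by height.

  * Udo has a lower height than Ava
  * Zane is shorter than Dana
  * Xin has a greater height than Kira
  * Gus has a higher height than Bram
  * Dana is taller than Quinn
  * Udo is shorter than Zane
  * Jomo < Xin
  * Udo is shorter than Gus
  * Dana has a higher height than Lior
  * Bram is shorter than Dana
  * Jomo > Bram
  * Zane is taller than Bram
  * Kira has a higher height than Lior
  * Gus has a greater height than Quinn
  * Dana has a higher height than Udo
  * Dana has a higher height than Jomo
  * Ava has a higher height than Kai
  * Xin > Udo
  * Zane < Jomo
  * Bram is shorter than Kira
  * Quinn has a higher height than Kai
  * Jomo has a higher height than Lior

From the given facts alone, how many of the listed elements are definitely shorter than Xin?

6

Directly below Xin: Udo, Jomo, Kira.
One step further: Bram, Lior, Zane (6 so far).
Nothing else is reachable below Xin; 6 in all.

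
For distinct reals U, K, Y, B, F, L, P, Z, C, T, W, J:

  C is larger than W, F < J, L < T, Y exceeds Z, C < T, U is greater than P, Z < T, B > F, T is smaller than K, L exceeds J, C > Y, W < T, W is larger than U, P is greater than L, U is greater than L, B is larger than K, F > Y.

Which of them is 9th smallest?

C

The consecutive relations fix a unique order: Z < Y < F < J < L < P < U < W < C < T < K < B.
The 9th smallest is C.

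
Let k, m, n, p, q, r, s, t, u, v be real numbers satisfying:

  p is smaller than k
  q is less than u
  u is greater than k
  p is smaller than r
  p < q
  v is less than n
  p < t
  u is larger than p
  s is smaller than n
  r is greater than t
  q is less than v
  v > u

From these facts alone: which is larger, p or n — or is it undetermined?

n

p < q and q < u give p < u.
Then u < v extends the chain to v.
Then v < n extends the chain to n.
So n is larger.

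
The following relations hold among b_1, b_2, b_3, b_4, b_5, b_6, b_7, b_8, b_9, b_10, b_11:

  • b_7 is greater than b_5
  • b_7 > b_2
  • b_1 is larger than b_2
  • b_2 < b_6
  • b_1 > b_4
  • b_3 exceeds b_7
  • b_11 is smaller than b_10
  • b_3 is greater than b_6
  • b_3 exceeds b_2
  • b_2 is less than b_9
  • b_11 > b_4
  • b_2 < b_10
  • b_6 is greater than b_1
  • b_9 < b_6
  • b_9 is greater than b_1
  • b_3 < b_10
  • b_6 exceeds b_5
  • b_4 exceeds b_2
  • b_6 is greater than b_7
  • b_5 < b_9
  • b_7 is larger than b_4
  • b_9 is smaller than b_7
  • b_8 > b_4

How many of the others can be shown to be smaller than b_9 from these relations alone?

4

The elements the relations force below b_9 are b_2, b_4, b_5, b_1 — no chain reaches any other.
That is 4.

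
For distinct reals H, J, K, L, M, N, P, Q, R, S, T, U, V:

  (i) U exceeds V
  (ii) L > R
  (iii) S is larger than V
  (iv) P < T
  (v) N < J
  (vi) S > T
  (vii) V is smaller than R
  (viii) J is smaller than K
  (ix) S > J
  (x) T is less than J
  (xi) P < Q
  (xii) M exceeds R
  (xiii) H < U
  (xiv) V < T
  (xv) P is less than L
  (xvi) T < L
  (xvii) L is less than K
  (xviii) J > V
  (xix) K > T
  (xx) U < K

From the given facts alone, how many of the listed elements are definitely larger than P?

Directly above P: T, Q, L.
One step further: J, K, S (6 so far).
Nothing else is reachable above P; 6 in all.

6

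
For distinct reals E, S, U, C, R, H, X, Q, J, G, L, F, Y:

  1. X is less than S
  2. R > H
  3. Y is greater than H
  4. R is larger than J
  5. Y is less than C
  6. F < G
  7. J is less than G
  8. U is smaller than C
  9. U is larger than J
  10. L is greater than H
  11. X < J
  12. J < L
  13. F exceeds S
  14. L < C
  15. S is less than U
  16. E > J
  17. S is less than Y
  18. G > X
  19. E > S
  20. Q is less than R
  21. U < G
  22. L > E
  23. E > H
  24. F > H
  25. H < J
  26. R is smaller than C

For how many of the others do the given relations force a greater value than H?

The elements the relations force above H are J, U, E, F, R, G, L, Y, C — no chain reaches any other.
That is 9.

9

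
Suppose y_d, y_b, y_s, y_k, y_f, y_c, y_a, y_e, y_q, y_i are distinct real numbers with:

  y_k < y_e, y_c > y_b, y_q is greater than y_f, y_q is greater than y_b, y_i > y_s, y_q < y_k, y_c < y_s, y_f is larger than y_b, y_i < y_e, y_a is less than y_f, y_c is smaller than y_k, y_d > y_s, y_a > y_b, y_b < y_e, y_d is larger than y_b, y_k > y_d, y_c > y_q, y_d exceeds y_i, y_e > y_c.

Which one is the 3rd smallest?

y_f

The consecutive relations fix a unique order: y_b < y_a < y_f < y_q < y_c < y_s < y_i < y_d < y_k < y_e.
Counting 3 from the smallest end gives y_f.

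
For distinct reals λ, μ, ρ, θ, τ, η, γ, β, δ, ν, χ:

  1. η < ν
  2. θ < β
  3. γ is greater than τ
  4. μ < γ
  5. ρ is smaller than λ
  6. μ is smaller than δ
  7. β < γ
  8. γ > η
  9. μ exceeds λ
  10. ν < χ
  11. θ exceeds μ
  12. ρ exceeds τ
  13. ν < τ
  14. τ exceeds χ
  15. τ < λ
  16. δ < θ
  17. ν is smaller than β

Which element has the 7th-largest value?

ρ

Chaining the given pairs: η < ν < χ < τ < ρ < λ < μ < δ < θ < β < γ.
The 7th largest is ρ.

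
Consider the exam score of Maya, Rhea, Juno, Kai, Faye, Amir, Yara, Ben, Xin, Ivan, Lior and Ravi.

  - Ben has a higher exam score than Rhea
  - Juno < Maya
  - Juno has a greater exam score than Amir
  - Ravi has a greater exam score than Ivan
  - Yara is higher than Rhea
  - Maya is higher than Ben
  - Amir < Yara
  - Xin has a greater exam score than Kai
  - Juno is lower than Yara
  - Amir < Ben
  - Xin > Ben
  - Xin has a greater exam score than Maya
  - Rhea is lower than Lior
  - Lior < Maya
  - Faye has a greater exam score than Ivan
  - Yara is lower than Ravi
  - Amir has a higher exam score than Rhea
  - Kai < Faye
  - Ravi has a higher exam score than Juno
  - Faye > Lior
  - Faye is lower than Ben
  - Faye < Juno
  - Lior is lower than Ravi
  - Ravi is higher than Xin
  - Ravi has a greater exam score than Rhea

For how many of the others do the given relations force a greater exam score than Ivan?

Directly above Ivan: Faye, Ravi.
One step further: Juno, Ben (4 so far).
One step further: Yara, Maya, Xin (7 so far).
No other element is forced above Ivan by the given relations, so the count is 7.

7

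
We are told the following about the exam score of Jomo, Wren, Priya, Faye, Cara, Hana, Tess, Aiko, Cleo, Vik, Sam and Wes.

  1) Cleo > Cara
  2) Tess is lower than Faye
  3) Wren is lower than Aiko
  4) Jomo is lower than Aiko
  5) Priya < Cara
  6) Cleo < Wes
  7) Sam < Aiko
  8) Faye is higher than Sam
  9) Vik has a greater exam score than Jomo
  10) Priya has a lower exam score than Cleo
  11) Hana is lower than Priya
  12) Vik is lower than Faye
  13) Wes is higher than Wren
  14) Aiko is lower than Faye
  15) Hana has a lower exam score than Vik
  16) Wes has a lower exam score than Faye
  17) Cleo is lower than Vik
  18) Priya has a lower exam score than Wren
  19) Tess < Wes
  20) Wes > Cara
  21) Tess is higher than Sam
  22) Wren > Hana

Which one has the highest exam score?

Faye

Hana is not greatest since Hana < Wren; Priya is not greatest since Priya < Wren; Jomo is not greatest since Jomo < Vik; Sam is not greatest since Sam < Aiko; Cara is not greatest since Cara < Wes; Wren is not greatest since Wren < Aiko; Tess is not greatest since Tess < Faye; Cleo is not greatest since Cleo < Wes; Vik is not greatest since Vik < Faye; Wes is not greatest since Wes < Faye; Aiko is not greatest since Aiko < Faye.
Only Faye has nothing above it, so Faye is the highest exam score.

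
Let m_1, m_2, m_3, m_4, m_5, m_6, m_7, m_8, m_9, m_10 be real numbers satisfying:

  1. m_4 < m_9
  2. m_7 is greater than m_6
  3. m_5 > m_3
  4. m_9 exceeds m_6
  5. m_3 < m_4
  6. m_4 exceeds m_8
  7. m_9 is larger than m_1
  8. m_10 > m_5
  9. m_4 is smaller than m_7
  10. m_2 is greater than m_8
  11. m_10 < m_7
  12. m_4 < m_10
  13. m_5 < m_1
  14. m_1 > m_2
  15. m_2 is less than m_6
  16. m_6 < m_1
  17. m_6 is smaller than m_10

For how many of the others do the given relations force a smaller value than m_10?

The elements the relations force below m_10 are m_8, m_2, m_3, m_5, m_6, m_4 — no chain reaches any other.
That is 6.

6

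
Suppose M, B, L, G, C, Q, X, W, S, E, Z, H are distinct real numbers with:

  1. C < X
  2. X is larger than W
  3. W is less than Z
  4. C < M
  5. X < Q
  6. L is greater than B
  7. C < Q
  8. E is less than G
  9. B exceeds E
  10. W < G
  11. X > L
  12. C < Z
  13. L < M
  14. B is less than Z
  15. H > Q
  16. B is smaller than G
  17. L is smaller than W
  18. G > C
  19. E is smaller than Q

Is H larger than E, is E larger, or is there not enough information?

H

Link the given pairs in sequence: E < B; B < L; L < W; W < X; X < Q; Q < H.
Chaining these gives E < B < L < W < X < Q < H.
So H is larger.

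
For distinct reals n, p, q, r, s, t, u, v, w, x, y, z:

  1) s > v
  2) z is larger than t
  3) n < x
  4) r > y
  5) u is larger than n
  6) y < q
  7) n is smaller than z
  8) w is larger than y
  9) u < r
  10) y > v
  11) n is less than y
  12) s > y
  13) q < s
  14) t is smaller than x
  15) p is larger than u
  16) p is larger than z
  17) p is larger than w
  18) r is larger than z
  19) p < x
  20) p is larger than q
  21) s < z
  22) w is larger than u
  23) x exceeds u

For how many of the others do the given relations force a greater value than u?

The elements the relations force above u are r, w, p, x — no chain reaches any other.
That is 4.

4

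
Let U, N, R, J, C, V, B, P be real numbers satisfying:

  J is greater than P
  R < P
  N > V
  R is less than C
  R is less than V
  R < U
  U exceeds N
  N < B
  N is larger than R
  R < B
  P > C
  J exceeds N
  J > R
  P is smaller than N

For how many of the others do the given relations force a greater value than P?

From P the given relations immediately reach N, J.
From those, U, B — 4 in total.
No other element is forced above P by the given relations, so the count is 4.

4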